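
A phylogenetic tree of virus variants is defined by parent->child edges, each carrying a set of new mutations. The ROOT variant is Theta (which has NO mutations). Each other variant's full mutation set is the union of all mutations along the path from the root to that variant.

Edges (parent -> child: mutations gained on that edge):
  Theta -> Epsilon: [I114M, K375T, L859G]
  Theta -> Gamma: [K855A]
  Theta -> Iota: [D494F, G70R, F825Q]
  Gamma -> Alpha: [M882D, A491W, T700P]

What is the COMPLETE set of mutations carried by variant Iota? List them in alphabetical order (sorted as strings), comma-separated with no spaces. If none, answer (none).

Answer: D494F,F825Q,G70R

Derivation:
At Theta: gained [] -> total []
At Iota: gained ['D494F', 'G70R', 'F825Q'] -> total ['D494F', 'F825Q', 'G70R']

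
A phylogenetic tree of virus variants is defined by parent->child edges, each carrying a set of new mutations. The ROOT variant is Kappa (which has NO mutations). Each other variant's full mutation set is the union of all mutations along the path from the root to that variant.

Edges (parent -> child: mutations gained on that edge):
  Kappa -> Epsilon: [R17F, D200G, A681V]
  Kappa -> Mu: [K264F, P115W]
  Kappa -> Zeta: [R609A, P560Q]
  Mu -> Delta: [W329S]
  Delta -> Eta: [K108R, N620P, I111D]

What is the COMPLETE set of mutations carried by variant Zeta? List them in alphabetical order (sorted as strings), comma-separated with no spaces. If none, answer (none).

At Kappa: gained [] -> total []
At Zeta: gained ['R609A', 'P560Q'] -> total ['P560Q', 'R609A']

Answer: P560Q,R609A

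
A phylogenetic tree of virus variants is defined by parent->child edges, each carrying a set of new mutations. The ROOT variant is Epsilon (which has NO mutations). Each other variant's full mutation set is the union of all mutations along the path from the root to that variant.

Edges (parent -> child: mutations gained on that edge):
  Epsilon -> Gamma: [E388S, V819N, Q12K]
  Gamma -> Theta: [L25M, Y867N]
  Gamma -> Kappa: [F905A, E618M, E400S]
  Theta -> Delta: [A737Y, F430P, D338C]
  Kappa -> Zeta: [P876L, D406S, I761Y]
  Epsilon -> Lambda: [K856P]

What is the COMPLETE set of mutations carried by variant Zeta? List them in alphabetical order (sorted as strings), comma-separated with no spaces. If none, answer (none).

At Epsilon: gained [] -> total []
At Gamma: gained ['E388S', 'V819N', 'Q12K'] -> total ['E388S', 'Q12K', 'V819N']
At Kappa: gained ['F905A', 'E618M', 'E400S'] -> total ['E388S', 'E400S', 'E618M', 'F905A', 'Q12K', 'V819N']
At Zeta: gained ['P876L', 'D406S', 'I761Y'] -> total ['D406S', 'E388S', 'E400S', 'E618M', 'F905A', 'I761Y', 'P876L', 'Q12K', 'V819N']

Answer: D406S,E388S,E400S,E618M,F905A,I761Y,P876L,Q12K,V819N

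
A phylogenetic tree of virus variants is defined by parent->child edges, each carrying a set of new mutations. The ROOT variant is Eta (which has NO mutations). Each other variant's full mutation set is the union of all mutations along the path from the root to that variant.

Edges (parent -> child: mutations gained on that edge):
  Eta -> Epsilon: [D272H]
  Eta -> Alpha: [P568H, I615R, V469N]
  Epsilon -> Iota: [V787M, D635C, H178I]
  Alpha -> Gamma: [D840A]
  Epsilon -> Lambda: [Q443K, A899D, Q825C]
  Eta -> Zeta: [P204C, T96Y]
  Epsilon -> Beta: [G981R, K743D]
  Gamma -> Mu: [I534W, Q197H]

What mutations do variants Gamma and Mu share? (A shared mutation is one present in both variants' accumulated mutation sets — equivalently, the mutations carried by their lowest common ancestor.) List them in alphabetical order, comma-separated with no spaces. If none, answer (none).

Answer: D840A,I615R,P568H,V469N

Derivation:
Accumulating mutations along path to Gamma:
  At Eta: gained [] -> total []
  At Alpha: gained ['P568H', 'I615R', 'V469N'] -> total ['I615R', 'P568H', 'V469N']
  At Gamma: gained ['D840A'] -> total ['D840A', 'I615R', 'P568H', 'V469N']
Mutations(Gamma) = ['D840A', 'I615R', 'P568H', 'V469N']
Accumulating mutations along path to Mu:
  At Eta: gained [] -> total []
  At Alpha: gained ['P568H', 'I615R', 'V469N'] -> total ['I615R', 'P568H', 'V469N']
  At Gamma: gained ['D840A'] -> total ['D840A', 'I615R', 'P568H', 'V469N']
  At Mu: gained ['I534W', 'Q197H'] -> total ['D840A', 'I534W', 'I615R', 'P568H', 'Q197H', 'V469N']
Mutations(Mu) = ['D840A', 'I534W', 'I615R', 'P568H', 'Q197H', 'V469N']
Intersection: ['D840A', 'I615R', 'P568H', 'V469N'] ∩ ['D840A', 'I534W', 'I615R', 'P568H', 'Q197H', 'V469N'] = ['D840A', 'I615R', 'P568H', 'V469N']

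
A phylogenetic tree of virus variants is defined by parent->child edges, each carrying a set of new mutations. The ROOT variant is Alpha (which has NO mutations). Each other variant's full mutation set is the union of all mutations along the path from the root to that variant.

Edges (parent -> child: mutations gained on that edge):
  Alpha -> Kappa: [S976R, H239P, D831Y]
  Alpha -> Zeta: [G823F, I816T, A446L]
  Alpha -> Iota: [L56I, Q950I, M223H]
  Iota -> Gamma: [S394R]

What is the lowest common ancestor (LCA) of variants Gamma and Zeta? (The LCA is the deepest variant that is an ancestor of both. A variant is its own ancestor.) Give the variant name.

Path from root to Gamma: Alpha -> Iota -> Gamma
  ancestors of Gamma: {Alpha, Iota, Gamma}
Path from root to Zeta: Alpha -> Zeta
  ancestors of Zeta: {Alpha, Zeta}
Common ancestors: {Alpha}
Walk up from Zeta: Zeta (not in ancestors of Gamma), Alpha (in ancestors of Gamma)
Deepest common ancestor (LCA) = Alpha

Answer: Alpha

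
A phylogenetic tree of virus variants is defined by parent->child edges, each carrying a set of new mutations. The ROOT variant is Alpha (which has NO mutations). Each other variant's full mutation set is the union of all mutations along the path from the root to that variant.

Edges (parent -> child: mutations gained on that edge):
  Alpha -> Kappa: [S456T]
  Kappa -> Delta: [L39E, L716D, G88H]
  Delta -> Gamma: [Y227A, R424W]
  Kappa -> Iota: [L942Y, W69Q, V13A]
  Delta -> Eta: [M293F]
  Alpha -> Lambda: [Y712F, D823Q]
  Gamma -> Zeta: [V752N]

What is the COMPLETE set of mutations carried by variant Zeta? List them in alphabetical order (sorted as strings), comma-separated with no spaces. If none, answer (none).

Answer: G88H,L39E,L716D,R424W,S456T,V752N,Y227A

Derivation:
At Alpha: gained [] -> total []
At Kappa: gained ['S456T'] -> total ['S456T']
At Delta: gained ['L39E', 'L716D', 'G88H'] -> total ['G88H', 'L39E', 'L716D', 'S456T']
At Gamma: gained ['Y227A', 'R424W'] -> total ['G88H', 'L39E', 'L716D', 'R424W', 'S456T', 'Y227A']
At Zeta: gained ['V752N'] -> total ['G88H', 'L39E', 'L716D', 'R424W', 'S456T', 'V752N', 'Y227A']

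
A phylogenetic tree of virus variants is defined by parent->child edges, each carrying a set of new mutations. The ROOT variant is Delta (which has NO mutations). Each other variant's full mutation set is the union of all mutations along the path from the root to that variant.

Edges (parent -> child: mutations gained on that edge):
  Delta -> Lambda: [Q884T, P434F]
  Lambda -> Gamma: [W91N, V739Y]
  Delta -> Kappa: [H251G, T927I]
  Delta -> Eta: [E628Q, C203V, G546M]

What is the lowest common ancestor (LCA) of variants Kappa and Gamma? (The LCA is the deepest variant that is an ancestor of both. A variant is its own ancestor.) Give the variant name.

Answer: Delta

Derivation:
Path from root to Kappa: Delta -> Kappa
  ancestors of Kappa: {Delta, Kappa}
Path from root to Gamma: Delta -> Lambda -> Gamma
  ancestors of Gamma: {Delta, Lambda, Gamma}
Common ancestors: {Delta}
Walk up from Gamma: Gamma (not in ancestors of Kappa), Lambda (not in ancestors of Kappa), Delta (in ancestors of Kappa)
Deepest common ancestor (LCA) = Delta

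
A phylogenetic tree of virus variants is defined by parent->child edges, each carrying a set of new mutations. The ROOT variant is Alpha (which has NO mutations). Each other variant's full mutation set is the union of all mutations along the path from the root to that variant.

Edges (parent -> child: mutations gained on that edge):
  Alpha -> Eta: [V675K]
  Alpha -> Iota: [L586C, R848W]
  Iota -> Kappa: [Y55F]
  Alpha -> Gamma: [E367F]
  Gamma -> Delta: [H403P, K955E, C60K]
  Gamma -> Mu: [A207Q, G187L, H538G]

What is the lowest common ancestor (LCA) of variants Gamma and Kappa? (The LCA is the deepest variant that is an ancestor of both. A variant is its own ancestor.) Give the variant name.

Answer: Alpha

Derivation:
Path from root to Gamma: Alpha -> Gamma
  ancestors of Gamma: {Alpha, Gamma}
Path from root to Kappa: Alpha -> Iota -> Kappa
  ancestors of Kappa: {Alpha, Iota, Kappa}
Common ancestors: {Alpha}
Walk up from Kappa: Kappa (not in ancestors of Gamma), Iota (not in ancestors of Gamma), Alpha (in ancestors of Gamma)
Deepest common ancestor (LCA) = Alpha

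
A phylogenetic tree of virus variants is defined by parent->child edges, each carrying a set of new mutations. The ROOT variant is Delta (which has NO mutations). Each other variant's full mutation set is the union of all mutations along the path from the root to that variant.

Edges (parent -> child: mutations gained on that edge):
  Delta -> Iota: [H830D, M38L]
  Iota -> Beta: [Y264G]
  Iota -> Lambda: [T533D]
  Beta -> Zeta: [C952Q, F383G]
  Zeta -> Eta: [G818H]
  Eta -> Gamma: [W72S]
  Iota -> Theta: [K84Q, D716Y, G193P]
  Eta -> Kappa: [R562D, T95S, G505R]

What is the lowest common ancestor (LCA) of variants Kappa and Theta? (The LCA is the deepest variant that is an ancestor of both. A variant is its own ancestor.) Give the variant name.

Path from root to Kappa: Delta -> Iota -> Beta -> Zeta -> Eta -> Kappa
  ancestors of Kappa: {Delta, Iota, Beta, Zeta, Eta, Kappa}
Path from root to Theta: Delta -> Iota -> Theta
  ancestors of Theta: {Delta, Iota, Theta}
Common ancestors: {Delta, Iota}
Walk up from Theta: Theta (not in ancestors of Kappa), Iota (in ancestors of Kappa), Delta (in ancestors of Kappa)
Deepest common ancestor (LCA) = Iota

Answer: Iota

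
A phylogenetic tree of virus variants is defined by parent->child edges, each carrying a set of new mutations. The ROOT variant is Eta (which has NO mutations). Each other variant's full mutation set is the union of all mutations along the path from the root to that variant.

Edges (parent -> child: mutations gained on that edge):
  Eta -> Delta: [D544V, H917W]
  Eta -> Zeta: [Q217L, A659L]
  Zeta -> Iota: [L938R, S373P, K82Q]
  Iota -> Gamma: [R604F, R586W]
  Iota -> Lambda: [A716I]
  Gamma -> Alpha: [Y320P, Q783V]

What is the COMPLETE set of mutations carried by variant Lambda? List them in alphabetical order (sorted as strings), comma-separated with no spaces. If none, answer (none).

At Eta: gained [] -> total []
At Zeta: gained ['Q217L', 'A659L'] -> total ['A659L', 'Q217L']
At Iota: gained ['L938R', 'S373P', 'K82Q'] -> total ['A659L', 'K82Q', 'L938R', 'Q217L', 'S373P']
At Lambda: gained ['A716I'] -> total ['A659L', 'A716I', 'K82Q', 'L938R', 'Q217L', 'S373P']

Answer: A659L,A716I,K82Q,L938R,Q217L,S373P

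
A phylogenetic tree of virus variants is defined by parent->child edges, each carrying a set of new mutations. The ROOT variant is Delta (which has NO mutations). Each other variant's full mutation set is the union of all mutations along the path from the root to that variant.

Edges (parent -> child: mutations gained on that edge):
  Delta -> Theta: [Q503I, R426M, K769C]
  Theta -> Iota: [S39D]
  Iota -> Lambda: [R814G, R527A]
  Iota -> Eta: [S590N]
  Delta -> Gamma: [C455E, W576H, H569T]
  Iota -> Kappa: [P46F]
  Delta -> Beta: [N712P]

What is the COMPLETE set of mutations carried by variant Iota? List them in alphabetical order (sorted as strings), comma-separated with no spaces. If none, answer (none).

At Delta: gained [] -> total []
At Theta: gained ['Q503I', 'R426M', 'K769C'] -> total ['K769C', 'Q503I', 'R426M']
At Iota: gained ['S39D'] -> total ['K769C', 'Q503I', 'R426M', 'S39D']

Answer: K769C,Q503I,R426M,S39D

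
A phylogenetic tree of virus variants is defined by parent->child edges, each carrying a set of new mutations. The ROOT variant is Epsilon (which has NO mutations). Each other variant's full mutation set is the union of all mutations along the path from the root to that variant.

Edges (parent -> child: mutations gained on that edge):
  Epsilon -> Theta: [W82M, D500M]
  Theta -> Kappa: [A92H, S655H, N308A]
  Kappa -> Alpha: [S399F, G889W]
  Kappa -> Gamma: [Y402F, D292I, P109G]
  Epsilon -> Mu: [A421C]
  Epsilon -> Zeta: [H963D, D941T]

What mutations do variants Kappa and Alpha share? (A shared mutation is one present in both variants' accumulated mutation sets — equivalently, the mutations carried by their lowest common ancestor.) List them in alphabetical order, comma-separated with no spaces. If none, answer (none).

Answer: A92H,D500M,N308A,S655H,W82M

Derivation:
Accumulating mutations along path to Kappa:
  At Epsilon: gained [] -> total []
  At Theta: gained ['W82M', 'D500M'] -> total ['D500M', 'W82M']
  At Kappa: gained ['A92H', 'S655H', 'N308A'] -> total ['A92H', 'D500M', 'N308A', 'S655H', 'W82M']
Mutations(Kappa) = ['A92H', 'D500M', 'N308A', 'S655H', 'W82M']
Accumulating mutations along path to Alpha:
  At Epsilon: gained [] -> total []
  At Theta: gained ['W82M', 'D500M'] -> total ['D500M', 'W82M']
  At Kappa: gained ['A92H', 'S655H', 'N308A'] -> total ['A92H', 'D500M', 'N308A', 'S655H', 'W82M']
  At Alpha: gained ['S399F', 'G889W'] -> total ['A92H', 'D500M', 'G889W', 'N308A', 'S399F', 'S655H', 'W82M']
Mutations(Alpha) = ['A92H', 'D500M', 'G889W', 'N308A', 'S399F', 'S655H', 'W82M']
Intersection: ['A92H', 'D500M', 'N308A', 'S655H', 'W82M'] ∩ ['A92H', 'D500M', 'G889W', 'N308A', 'S399F', 'S655H', 'W82M'] = ['A92H', 'D500M', 'N308A', 'S655H', 'W82M']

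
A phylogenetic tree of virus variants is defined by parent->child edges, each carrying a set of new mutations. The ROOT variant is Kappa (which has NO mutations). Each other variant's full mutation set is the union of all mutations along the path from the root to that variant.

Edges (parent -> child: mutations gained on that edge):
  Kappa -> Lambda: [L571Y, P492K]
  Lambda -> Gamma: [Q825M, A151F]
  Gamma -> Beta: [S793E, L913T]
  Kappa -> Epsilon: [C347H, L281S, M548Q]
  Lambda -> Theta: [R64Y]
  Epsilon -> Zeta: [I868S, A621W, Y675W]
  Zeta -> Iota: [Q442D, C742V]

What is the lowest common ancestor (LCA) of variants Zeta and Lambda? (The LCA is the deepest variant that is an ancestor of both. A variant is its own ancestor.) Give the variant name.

Answer: Kappa

Derivation:
Path from root to Zeta: Kappa -> Epsilon -> Zeta
  ancestors of Zeta: {Kappa, Epsilon, Zeta}
Path from root to Lambda: Kappa -> Lambda
  ancestors of Lambda: {Kappa, Lambda}
Common ancestors: {Kappa}
Walk up from Lambda: Lambda (not in ancestors of Zeta), Kappa (in ancestors of Zeta)
Deepest common ancestor (LCA) = Kappa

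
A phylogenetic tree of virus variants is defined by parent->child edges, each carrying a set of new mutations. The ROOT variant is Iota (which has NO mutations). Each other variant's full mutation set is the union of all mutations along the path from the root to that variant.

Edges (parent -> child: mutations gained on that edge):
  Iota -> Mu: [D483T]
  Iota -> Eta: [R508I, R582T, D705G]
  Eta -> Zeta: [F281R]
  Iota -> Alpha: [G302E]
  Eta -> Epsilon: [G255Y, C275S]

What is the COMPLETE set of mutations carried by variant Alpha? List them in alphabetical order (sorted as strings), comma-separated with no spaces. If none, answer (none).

At Iota: gained [] -> total []
At Alpha: gained ['G302E'] -> total ['G302E']

Answer: G302E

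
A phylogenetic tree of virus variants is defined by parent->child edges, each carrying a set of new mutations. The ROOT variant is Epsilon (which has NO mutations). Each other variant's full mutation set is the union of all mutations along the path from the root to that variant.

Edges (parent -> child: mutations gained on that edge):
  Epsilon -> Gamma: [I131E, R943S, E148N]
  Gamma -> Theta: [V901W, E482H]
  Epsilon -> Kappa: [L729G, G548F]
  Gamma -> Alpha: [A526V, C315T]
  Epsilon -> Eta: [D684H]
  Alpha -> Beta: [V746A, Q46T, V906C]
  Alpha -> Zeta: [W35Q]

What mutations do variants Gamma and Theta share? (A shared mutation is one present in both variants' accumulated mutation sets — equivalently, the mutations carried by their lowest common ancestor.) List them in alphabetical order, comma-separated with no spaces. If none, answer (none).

Accumulating mutations along path to Gamma:
  At Epsilon: gained [] -> total []
  At Gamma: gained ['I131E', 'R943S', 'E148N'] -> total ['E148N', 'I131E', 'R943S']
Mutations(Gamma) = ['E148N', 'I131E', 'R943S']
Accumulating mutations along path to Theta:
  At Epsilon: gained [] -> total []
  At Gamma: gained ['I131E', 'R943S', 'E148N'] -> total ['E148N', 'I131E', 'R943S']
  At Theta: gained ['V901W', 'E482H'] -> total ['E148N', 'E482H', 'I131E', 'R943S', 'V901W']
Mutations(Theta) = ['E148N', 'E482H', 'I131E', 'R943S', 'V901W']
Intersection: ['E148N', 'I131E', 'R943S'] ∩ ['E148N', 'E482H', 'I131E', 'R943S', 'V901W'] = ['E148N', 'I131E', 'R943S']

Answer: E148N,I131E,R943S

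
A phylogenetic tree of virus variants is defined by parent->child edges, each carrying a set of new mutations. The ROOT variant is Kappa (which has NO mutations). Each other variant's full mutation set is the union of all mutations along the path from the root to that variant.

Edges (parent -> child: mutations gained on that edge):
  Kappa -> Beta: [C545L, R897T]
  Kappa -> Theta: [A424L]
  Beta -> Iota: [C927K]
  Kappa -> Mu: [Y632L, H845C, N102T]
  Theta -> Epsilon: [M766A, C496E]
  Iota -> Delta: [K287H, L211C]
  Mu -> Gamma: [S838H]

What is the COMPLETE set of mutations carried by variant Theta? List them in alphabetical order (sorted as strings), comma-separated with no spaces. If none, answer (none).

Answer: A424L

Derivation:
At Kappa: gained [] -> total []
At Theta: gained ['A424L'] -> total ['A424L']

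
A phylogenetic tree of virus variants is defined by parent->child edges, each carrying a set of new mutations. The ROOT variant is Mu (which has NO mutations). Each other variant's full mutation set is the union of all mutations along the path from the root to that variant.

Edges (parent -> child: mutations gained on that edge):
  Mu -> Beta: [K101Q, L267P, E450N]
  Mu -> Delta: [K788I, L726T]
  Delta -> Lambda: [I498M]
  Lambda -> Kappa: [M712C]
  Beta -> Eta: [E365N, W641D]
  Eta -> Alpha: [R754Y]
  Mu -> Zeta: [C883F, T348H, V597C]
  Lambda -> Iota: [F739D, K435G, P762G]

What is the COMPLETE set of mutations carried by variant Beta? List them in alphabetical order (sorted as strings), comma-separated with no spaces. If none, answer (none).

Answer: E450N,K101Q,L267P

Derivation:
At Mu: gained [] -> total []
At Beta: gained ['K101Q', 'L267P', 'E450N'] -> total ['E450N', 'K101Q', 'L267P']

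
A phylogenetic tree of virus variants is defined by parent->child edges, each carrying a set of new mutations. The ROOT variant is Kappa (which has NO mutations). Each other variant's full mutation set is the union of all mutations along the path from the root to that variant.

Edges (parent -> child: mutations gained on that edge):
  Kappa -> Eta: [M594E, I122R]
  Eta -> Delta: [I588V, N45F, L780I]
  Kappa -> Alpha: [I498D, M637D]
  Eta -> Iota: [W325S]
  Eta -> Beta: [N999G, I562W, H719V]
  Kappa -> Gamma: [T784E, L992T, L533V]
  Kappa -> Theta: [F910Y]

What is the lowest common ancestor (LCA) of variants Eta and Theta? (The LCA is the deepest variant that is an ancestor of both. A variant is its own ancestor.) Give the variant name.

Path from root to Eta: Kappa -> Eta
  ancestors of Eta: {Kappa, Eta}
Path from root to Theta: Kappa -> Theta
  ancestors of Theta: {Kappa, Theta}
Common ancestors: {Kappa}
Walk up from Theta: Theta (not in ancestors of Eta), Kappa (in ancestors of Eta)
Deepest common ancestor (LCA) = Kappa

Answer: Kappa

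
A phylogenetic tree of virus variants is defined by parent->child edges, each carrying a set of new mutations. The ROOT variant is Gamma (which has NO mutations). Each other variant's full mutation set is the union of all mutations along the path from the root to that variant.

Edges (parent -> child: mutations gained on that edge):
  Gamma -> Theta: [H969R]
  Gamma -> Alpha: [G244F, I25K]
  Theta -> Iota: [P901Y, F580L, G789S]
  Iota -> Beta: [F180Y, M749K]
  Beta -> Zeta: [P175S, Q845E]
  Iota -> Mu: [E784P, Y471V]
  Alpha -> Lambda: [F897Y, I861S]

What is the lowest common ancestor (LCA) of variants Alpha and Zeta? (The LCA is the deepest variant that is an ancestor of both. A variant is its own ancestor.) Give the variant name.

Answer: Gamma

Derivation:
Path from root to Alpha: Gamma -> Alpha
  ancestors of Alpha: {Gamma, Alpha}
Path from root to Zeta: Gamma -> Theta -> Iota -> Beta -> Zeta
  ancestors of Zeta: {Gamma, Theta, Iota, Beta, Zeta}
Common ancestors: {Gamma}
Walk up from Zeta: Zeta (not in ancestors of Alpha), Beta (not in ancestors of Alpha), Iota (not in ancestors of Alpha), Theta (not in ancestors of Alpha), Gamma (in ancestors of Alpha)
Deepest common ancestor (LCA) = Gamma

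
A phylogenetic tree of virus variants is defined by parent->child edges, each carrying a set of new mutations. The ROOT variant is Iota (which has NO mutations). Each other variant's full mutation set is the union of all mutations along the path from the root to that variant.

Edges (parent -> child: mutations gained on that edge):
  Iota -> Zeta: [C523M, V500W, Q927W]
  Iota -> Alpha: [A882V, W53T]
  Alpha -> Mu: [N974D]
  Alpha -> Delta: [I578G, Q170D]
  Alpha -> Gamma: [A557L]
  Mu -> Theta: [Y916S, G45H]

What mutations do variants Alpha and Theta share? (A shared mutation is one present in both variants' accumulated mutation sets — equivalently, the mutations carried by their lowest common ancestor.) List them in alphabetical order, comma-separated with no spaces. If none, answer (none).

Accumulating mutations along path to Alpha:
  At Iota: gained [] -> total []
  At Alpha: gained ['A882V', 'W53T'] -> total ['A882V', 'W53T']
Mutations(Alpha) = ['A882V', 'W53T']
Accumulating mutations along path to Theta:
  At Iota: gained [] -> total []
  At Alpha: gained ['A882V', 'W53T'] -> total ['A882V', 'W53T']
  At Mu: gained ['N974D'] -> total ['A882V', 'N974D', 'W53T']
  At Theta: gained ['Y916S', 'G45H'] -> total ['A882V', 'G45H', 'N974D', 'W53T', 'Y916S']
Mutations(Theta) = ['A882V', 'G45H', 'N974D', 'W53T', 'Y916S']
Intersection: ['A882V', 'W53T'] ∩ ['A882V', 'G45H', 'N974D', 'W53T', 'Y916S'] = ['A882V', 'W53T']

Answer: A882V,W53T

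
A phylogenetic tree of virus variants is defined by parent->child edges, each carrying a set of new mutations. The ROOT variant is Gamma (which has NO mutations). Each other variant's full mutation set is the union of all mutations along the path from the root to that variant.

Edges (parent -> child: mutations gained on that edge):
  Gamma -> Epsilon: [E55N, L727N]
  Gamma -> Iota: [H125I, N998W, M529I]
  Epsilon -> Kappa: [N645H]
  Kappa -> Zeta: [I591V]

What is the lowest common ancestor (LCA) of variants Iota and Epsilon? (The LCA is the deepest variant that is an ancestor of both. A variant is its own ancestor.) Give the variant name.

Path from root to Iota: Gamma -> Iota
  ancestors of Iota: {Gamma, Iota}
Path from root to Epsilon: Gamma -> Epsilon
  ancestors of Epsilon: {Gamma, Epsilon}
Common ancestors: {Gamma}
Walk up from Epsilon: Epsilon (not in ancestors of Iota), Gamma (in ancestors of Iota)
Deepest common ancestor (LCA) = Gamma

Answer: Gamma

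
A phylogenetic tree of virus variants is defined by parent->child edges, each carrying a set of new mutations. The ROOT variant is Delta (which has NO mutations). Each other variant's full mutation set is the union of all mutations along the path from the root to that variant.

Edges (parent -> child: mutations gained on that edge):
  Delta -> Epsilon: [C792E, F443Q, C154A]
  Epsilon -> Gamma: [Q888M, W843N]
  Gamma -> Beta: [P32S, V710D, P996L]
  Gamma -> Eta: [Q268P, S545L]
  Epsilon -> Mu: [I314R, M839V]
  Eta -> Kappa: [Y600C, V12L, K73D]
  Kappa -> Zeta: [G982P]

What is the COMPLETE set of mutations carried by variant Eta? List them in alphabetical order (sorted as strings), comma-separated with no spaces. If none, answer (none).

At Delta: gained [] -> total []
At Epsilon: gained ['C792E', 'F443Q', 'C154A'] -> total ['C154A', 'C792E', 'F443Q']
At Gamma: gained ['Q888M', 'W843N'] -> total ['C154A', 'C792E', 'F443Q', 'Q888M', 'W843N']
At Eta: gained ['Q268P', 'S545L'] -> total ['C154A', 'C792E', 'F443Q', 'Q268P', 'Q888M', 'S545L', 'W843N']

Answer: C154A,C792E,F443Q,Q268P,Q888M,S545L,W843N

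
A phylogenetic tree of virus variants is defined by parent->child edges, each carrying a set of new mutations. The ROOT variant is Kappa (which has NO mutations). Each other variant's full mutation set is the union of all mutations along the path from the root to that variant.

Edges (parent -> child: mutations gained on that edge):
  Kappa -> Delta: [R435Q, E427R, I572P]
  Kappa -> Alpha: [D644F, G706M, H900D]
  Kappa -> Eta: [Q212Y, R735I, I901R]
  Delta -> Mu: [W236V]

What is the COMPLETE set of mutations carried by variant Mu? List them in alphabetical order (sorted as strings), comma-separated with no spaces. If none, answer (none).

Answer: E427R,I572P,R435Q,W236V

Derivation:
At Kappa: gained [] -> total []
At Delta: gained ['R435Q', 'E427R', 'I572P'] -> total ['E427R', 'I572P', 'R435Q']
At Mu: gained ['W236V'] -> total ['E427R', 'I572P', 'R435Q', 'W236V']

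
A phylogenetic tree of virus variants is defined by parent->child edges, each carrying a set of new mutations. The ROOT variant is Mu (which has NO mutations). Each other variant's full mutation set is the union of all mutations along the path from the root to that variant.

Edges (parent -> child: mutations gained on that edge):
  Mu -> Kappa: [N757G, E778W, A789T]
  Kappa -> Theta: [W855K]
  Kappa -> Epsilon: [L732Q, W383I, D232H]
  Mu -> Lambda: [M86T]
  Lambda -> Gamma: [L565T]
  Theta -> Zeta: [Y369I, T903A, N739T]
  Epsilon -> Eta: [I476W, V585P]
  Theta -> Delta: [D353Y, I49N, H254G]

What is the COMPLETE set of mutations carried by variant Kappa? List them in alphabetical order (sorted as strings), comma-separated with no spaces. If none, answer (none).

At Mu: gained [] -> total []
At Kappa: gained ['N757G', 'E778W', 'A789T'] -> total ['A789T', 'E778W', 'N757G']

Answer: A789T,E778W,N757G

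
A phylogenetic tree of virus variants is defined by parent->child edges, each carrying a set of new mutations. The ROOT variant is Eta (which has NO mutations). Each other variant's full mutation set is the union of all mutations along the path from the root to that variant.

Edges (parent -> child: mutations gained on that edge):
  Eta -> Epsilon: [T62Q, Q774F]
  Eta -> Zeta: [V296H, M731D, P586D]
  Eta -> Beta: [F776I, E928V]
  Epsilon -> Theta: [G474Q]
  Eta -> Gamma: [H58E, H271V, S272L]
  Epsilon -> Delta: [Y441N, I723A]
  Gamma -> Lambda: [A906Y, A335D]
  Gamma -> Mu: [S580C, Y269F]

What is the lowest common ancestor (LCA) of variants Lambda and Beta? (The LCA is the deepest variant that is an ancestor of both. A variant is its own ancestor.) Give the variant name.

Answer: Eta

Derivation:
Path from root to Lambda: Eta -> Gamma -> Lambda
  ancestors of Lambda: {Eta, Gamma, Lambda}
Path from root to Beta: Eta -> Beta
  ancestors of Beta: {Eta, Beta}
Common ancestors: {Eta}
Walk up from Beta: Beta (not in ancestors of Lambda), Eta (in ancestors of Lambda)
Deepest common ancestor (LCA) = Eta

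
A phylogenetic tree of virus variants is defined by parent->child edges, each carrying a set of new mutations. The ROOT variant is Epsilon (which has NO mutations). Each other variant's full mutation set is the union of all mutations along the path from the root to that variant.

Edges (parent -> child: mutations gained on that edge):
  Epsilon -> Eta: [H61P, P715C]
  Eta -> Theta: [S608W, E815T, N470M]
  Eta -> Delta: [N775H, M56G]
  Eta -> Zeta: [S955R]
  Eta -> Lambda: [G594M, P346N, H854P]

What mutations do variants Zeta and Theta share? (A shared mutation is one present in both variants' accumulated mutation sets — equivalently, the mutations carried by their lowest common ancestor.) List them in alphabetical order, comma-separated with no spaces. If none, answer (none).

Answer: H61P,P715C

Derivation:
Accumulating mutations along path to Zeta:
  At Epsilon: gained [] -> total []
  At Eta: gained ['H61P', 'P715C'] -> total ['H61P', 'P715C']
  At Zeta: gained ['S955R'] -> total ['H61P', 'P715C', 'S955R']
Mutations(Zeta) = ['H61P', 'P715C', 'S955R']
Accumulating mutations along path to Theta:
  At Epsilon: gained [] -> total []
  At Eta: gained ['H61P', 'P715C'] -> total ['H61P', 'P715C']
  At Theta: gained ['S608W', 'E815T', 'N470M'] -> total ['E815T', 'H61P', 'N470M', 'P715C', 'S608W']
Mutations(Theta) = ['E815T', 'H61P', 'N470M', 'P715C', 'S608W']
Intersection: ['H61P', 'P715C', 'S955R'] ∩ ['E815T', 'H61P', 'N470M', 'P715C', 'S608W'] = ['H61P', 'P715C']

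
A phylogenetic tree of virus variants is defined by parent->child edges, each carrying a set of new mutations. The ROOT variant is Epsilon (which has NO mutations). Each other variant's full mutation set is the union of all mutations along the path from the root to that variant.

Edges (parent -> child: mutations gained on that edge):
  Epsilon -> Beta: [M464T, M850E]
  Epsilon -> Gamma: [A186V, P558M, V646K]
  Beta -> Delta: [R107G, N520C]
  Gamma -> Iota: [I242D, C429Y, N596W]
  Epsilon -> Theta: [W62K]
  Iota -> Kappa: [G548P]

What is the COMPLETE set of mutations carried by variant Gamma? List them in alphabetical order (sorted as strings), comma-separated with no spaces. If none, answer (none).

Answer: A186V,P558M,V646K

Derivation:
At Epsilon: gained [] -> total []
At Gamma: gained ['A186V', 'P558M', 'V646K'] -> total ['A186V', 'P558M', 'V646K']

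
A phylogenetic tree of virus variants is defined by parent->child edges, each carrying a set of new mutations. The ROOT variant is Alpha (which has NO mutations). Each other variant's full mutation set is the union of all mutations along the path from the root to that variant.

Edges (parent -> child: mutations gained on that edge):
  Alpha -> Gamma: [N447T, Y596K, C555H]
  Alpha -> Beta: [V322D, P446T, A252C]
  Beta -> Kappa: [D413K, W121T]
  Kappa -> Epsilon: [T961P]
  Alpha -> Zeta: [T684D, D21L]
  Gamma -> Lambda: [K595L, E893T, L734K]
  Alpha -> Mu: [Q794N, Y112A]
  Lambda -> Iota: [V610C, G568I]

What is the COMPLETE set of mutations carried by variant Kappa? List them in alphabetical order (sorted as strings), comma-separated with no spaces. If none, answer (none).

Answer: A252C,D413K,P446T,V322D,W121T

Derivation:
At Alpha: gained [] -> total []
At Beta: gained ['V322D', 'P446T', 'A252C'] -> total ['A252C', 'P446T', 'V322D']
At Kappa: gained ['D413K', 'W121T'] -> total ['A252C', 'D413K', 'P446T', 'V322D', 'W121T']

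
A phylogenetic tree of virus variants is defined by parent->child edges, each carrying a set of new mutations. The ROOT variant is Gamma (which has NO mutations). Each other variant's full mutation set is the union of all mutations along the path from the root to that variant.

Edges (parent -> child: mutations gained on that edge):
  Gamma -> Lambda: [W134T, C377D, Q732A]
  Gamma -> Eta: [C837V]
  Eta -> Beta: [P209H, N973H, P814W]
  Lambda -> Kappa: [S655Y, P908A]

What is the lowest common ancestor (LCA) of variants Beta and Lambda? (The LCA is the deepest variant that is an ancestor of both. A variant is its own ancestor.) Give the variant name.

Path from root to Beta: Gamma -> Eta -> Beta
  ancestors of Beta: {Gamma, Eta, Beta}
Path from root to Lambda: Gamma -> Lambda
  ancestors of Lambda: {Gamma, Lambda}
Common ancestors: {Gamma}
Walk up from Lambda: Lambda (not in ancestors of Beta), Gamma (in ancestors of Beta)
Deepest common ancestor (LCA) = Gamma

Answer: Gamma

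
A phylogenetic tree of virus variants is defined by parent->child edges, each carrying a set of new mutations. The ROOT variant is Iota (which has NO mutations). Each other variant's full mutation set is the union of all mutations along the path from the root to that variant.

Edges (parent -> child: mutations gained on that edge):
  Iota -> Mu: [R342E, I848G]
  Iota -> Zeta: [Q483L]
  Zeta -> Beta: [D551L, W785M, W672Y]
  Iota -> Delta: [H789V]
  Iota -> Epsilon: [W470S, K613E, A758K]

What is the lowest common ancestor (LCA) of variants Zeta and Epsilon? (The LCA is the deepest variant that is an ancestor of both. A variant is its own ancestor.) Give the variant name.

Answer: Iota

Derivation:
Path from root to Zeta: Iota -> Zeta
  ancestors of Zeta: {Iota, Zeta}
Path from root to Epsilon: Iota -> Epsilon
  ancestors of Epsilon: {Iota, Epsilon}
Common ancestors: {Iota}
Walk up from Epsilon: Epsilon (not in ancestors of Zeta), Iota (in ancestors of Zeta)
Deepest common ancestor (LCA) = Iota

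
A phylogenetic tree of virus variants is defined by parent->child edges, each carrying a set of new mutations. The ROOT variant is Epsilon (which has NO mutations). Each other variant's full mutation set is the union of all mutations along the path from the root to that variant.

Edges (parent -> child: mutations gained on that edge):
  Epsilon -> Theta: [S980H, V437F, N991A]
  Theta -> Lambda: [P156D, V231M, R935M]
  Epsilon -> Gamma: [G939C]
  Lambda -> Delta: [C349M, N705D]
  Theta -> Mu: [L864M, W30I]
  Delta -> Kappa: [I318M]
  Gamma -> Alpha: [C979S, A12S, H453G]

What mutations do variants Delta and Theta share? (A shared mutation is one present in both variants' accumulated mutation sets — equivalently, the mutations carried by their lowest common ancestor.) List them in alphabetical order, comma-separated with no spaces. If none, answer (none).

Accumulating mutations along path to Delta:
  At Epsilon: gained [] -> total []
  At Theta: gained ['S980H', 'V437F', 'N991A'] -> total ['N991A', 'S980H', 'V437F']
  At Lambda: gained ['P156D', 'V231M', 'R935M'] -> total ['N991A', 'P156D', 'R935M', 'S980H', 'V231M', 'V437F']
  At Delta: gained ['C349M', 'N705D'] -> total ['C349M', 'N705D', 'N991A', 'P156D', 'R935M', 'S980H', 'V231M', 'V437F']
Mutations(Delta) = ['C349M', 'N705D', 'N991A', 'P156D', 'R935M', 'S980H', 'V231M', 'V437F']
Accumulating mutations along path to Theta:
  At Epsilon: gained [] -> total []
  At Theta: gained ['S980H', 'V437F', 'N991A'] -> total ['N991A', 'S980H', 'V437F']
Mutations(Theta) = ['N991A', 'S980H', 'V437F']
Intersection: ['C349M', 'N705D', 'N991A', 'P156D', 'R935M', 'S980H', 'V231M', 'V437F'] ∩ ['N991A', 'S980H', 'V437F'] = ['N991A', 'S980H', 'V437F']

Answer: N991A,S980H,V437F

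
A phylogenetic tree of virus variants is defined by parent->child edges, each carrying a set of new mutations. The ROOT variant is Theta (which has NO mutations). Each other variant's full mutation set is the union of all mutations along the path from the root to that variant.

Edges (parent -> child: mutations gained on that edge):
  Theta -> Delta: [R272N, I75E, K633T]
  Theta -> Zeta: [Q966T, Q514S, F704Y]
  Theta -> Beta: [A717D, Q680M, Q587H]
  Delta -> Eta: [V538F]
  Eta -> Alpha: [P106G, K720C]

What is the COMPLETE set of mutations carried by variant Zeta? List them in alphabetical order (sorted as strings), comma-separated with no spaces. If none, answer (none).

Answer: F704Y,Q514S,Q966T

Derivation:
At Theta: gained [] -> total []
At Zeta: gained ['Q966T', 'Q514S', 'F704Y'] -> total ['F704Y', 'Q514S', 'Q966T']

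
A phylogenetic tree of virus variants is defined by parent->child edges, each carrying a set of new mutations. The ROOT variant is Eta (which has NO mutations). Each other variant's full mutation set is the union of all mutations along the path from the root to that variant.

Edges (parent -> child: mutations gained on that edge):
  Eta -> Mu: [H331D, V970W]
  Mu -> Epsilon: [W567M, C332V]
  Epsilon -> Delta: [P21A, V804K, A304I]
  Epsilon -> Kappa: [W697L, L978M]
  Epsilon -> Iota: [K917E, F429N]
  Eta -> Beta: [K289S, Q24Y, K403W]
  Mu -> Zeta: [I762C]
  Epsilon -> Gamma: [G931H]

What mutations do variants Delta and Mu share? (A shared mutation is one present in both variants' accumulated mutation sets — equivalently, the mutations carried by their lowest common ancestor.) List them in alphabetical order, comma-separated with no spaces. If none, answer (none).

Accumulating mutations along path to Delta:
  At Eta: gained [] -> total []
  At Mu: gained ['H331D', 'V970W'] -> total ['H331D', 'V970W']
  At Epsilon: gained ['W567M', 'C332V'] -> total ['C332V', 'H331D', 'V970W', 'W567M']
  At Delta: gained ['P21A', 'V804K', 'A304I'] -> total ['A304I', 'C332V', 'H331D', 'P21A', 'V804K', 'V970W', 'W567M']
Mutations(Delta) = ['A304I', 'C332V', 'H331D', 'P21A', 'V804K', 'V970W', 'W567M']
Accumulating mutations along path to Mu:
  At Eta: gained [] -> total []
  At Mu: gained ['H331D', 'V970W'] -> total ['H331D', 'V970W']
Mutations(Mu) = ['H331D', 'V970W']
Intersection: ['A304I', 'C332V', 'H331D', 'P21A', 'V804K', 'V970W', 'W567M'] ∩ ['H331D', 'V970W'] = ['H331D', 'V970W']

Answer: H331D,V970W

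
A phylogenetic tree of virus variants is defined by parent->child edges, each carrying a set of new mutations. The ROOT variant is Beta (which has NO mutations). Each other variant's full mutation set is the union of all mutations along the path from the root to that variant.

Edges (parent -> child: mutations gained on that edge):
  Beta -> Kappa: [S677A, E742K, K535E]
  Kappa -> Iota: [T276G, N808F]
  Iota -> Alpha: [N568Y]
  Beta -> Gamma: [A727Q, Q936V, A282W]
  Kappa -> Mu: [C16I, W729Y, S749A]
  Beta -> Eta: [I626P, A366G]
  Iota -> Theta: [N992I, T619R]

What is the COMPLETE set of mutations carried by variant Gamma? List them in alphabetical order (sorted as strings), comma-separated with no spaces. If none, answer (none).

Answer: A282W,A727Q,Q936V

Derivation:
At Beta: gained [] -> total []
At Gamma: gained ['A727Q', 'Q936V', 'A282W'] -> total ['A282W', 'A727Q', 'Q936V']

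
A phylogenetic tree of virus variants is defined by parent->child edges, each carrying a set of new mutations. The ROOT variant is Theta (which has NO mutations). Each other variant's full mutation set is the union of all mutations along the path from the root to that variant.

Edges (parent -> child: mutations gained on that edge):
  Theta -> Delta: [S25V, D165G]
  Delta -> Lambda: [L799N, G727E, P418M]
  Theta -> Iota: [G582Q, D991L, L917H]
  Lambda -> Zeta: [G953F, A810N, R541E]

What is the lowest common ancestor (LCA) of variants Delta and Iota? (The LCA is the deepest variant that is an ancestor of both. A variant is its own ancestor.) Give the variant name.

Answer: Theta

Derivation:
Path from root to Delta: Theta -> Delta
  ancestors of Delta: {Theta, Delta}
Path from root to Iota: Theta -> Iota
  ancestors of Iota: {Theta, Iota}
Common ancestors: {Theta}
Walk up from Iota: Iota (not in ancestors of Delta), Theta (in ancestors of Delta)
Deepest common ancestor (LCA) = Theta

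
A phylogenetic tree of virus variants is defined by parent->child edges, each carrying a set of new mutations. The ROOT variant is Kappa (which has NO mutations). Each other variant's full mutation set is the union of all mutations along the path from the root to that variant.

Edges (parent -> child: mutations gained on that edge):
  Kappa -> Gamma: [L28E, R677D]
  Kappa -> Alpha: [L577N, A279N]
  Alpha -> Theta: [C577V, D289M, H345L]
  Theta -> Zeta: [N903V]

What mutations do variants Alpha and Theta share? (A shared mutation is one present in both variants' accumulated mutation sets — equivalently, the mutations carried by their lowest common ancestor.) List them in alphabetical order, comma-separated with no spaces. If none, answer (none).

Accumulating mutations along path to Alpha:
  At Kappa: gained [] -> total []
  At Alpha: gained ['L577N', 'A279N'] -> total ['A279N', 'L577N']
Mutations(Alpha) = ['A279N', 'L577N']
Accumulating mutations along path to Theta:
  At Kappa: gained [] -> total []
  At Alpha: gained ['L577N', 'A279N'] -> total ['A279N', 'L577N']
  At Theta: gained ['C577V', 'D289M', 'H345L'] -> total ['A279N', 'C577V', 'D289M', 'H345L', 'L577N']
Mutations(Theta) = ['A279N', 'C577V', 'D289M', 'H345L', 'L577N']
Intersection: ['A279N', 'L577N'] ∩ ['A279N', 'C577V', 'D289M', 'H345L', 'L577N'] = ['A279N', 'L577N']

Answer: A279N,L577N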